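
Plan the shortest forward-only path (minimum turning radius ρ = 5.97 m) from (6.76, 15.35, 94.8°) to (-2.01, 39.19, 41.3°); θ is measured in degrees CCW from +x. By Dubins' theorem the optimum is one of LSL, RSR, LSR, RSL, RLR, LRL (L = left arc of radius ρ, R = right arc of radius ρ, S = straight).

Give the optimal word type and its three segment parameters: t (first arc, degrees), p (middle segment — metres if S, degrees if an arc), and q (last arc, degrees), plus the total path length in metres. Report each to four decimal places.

Let ψ = atan2(Δy, Δx) = atan2(23.84, -8.77) = 110.1970° be the start→goal bearing.
Normalize: d = |goal − start| / ρ = 25.401939/5.97 = 4.254931, α = (θ_start − ψ) mod 360° = 344.6030° = 6.014457 rad, β = (θ_goal − ψ) mod 360° = 291.1030° = 5.080706 rad.
Common terms: sin α = -0.265506, cos α = 0.964109, sin β = -0.932935, cos β = 0.360045, cos(α−β) = 0.594823, d² = 18.104439. Work in radians in the unit-radius frame; every candidate has L = ρ·(t + p + q).
LSL: p² = 2 + d² − 2cos(α−β) + 2d(sin α − sin β) = 24.594522; p = √p² = 4.959286; φ = atan2(cos β − cos α, d + sin α − sin β) = -0.122108 rad; t = (φ − α) mod 2π = 0.146621 rad, q = (β − φ) mod 2π = 5.202813 rad → L = 5.97·(0.146621 + 4.959286 + 5.202813) = 5.97·10.308721 = 61.543062 m
RSR: p² = 2 + d² − 2cos(α−β) + 2d(sin β − sin α) = 13.235065; p = √p² = 3.638003; φ = atan2(cos α − cos β, d − sin α + sin β) = 0.166815 rad; t = (α − φ) mod 2π = 5.847641 rad, q = (φ − β) mod 2π = 1.369295 rad → L = 5.97·(5.847641 + 3.638003 + 1.369295) = 5.97·10.854939 = 64.803988 m
LSR: p² = d² − 2 + 2cos(α−β) + 2d(sin α + sin β) = 7.095520; p = √p² = 2.663742; φ = atan2(−cos α − cos β, d + sin α + sin β) − atan2(−2, p) = 0.235210 rad; t = (φ − α) mod 2π = 0.503938 rad, q = (φ − β) mod 2π = 1.437689 rad → L = 5.97·(0.503938 + 2.663742 + 1.437689) = 5.97·4.605369 = 27.494053 m
RSL: p² = d² − 2 + 2cos(α−β) − 2d(sin α + sin β) = 27.492649; p = √p² = 5.243343; φ = atan2(cos α + cos β, d − sin α − sin β) − atan2(2, p) = -0.126197 rad; t = (α − φ) mod 2π = 6.140654 rad, q = (β − φ) mod 2π = 5.206903 rad → L = 5.97·(6.140654 + 5.243343 + 5.206903) = 5.97·16.590900 = 99.047674 m
RLR: c = (6 − d² + 2cos(α−β) + 2d(sin α − sin β))/8 = -0.654383; p = 2π − arccos c = 3.999022 rad; φ = atan2(cos α − cos β, d − sin α + sin β) = 0.166815 rad; t = (α − φ + p/2) mod 2π = 1.563967 rad, q = (α − β − t + p) mod 2π = 3.368806 rad → L = 5.97·(1.563967 + 3.999022 + 3.368806) = 5.97·8.931796 = 53.322822 m
LRL: c = (6 − d² + 2cos(α−β) − 2d(sin α − sin β))/8 = -2.074315, |c| > 1 → infeasible
Shortest: LSR with L = 27.494053 m ≈ 27.4941 m
Convert LSR to answer units (arcs ×180/π): t = 0.503938·180/π = 28.8735°, p = ρ·p = 5.97·2.663742 = 15.9025 m, q = 1.437689·180/π = 82.3735°, L = 27.4941 m.

LSR: t = 28.8735°, p = 15.9025 m, q = 82.3735°, L = 27.4941 m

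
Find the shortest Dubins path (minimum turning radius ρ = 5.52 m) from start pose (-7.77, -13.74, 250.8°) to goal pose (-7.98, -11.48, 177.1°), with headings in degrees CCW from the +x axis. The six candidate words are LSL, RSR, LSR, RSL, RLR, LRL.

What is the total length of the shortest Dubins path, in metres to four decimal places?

33.6380 m

Let ψ = atan2(Δy, Δx) = atan2(2.26, -0.21) = 95.3087° be the start→goal bearing.
Normalize: d = |goal − start| / ρ = 2.269736/5.52 = 0.411184, α = (θ_start − ψ) mod 360° = 155.4913° = 2.713835 rad, β = (θ_goal − ψ) mod 360° = 81.7913° = 1.427527 rad.
Common terms: sin α = 0.414831, cos α = -0.909898, sin β = 0.989755, cos β = 0.142779, cos(α−β) = 0.280667, d² = 0.169072. Work in radians in the unit-radius frame; every candidate has L = ρ·(t + p + q).
LSL: p² = 2 + d² − 2cos(α−β) + 2d(sin α − sin β) = 1.134940; p = √p² = 1.065336; φ = atan2(cos β − cos α, d + sin α − sin β) = 1.725105 rad; t = (φ − α) mod 2π = 5.294455 rad, q = (β − φ) mod 2π = 5.985608 rad → L = 5.52·(5.294455 + 1.065336 + 5.985608) = 5.52·12.345399 = 68.146601 m
RSR: p² = 2 + d² − 2cos(α−β) + 2d(sin β − sin α) = 2.080537; p = √p² = 1.442407; φ = atan2(cos α − cos β, d − sin α + sin β) = -0.818039 rad; t = (α − φ) mod 2π = 3.531874 rad, q = (φ − β) mod 2π = 4.037619 rad → L = 5.52·(3.531874 + 1.442407 + 4.037619) = 5.52·9.011900 = 49.745686 m
LSR: p² = d² − 2 + 2cos(α−β) + 2d(sin α + sin β) = -0.114508 < 0 → infeasible
RSL: p² = d² − 2 + 2cos(α−β) − 2d(sin α + sin β) = -2.424681 < 0 → infeasible
RLR: c = (6 − d² + 2cos(α−β) + 2d(sin α − sin β))/8 = 0.739933; p = 2π − arccos c = 5.545359 rad; φ = atan2(cos α − cos β, d − sin α + sin β) = -0.818039 rad; t = (α − φ + p/2) mod 2π = 0.021368 rad, q = (α − β − t + p) mod 2π = 0.527114 rad → L = 5.52·(0.021368 + 5.545359 + 0.527114) = 5.52·6.093841 = 33.638004 m
LRL: c = (6 − d² + 2cos(α−β) − 2d(sin α − sin β))/8 = 0.858132; p = 2π − arccos c = 5.744010 rad; φ = atan2(cos β − cos α, d + sin α − sin β) = 1.725105 rad; t = (φ − α + p/2) mod 2π = 1.883275 rad, q = (β − α − t + p) mod 2π = 2.574427 rad → L = 5.52·(1.883275 + 5.744010 + 2.574427) = 5.52·10.201713 = 56.313453 m
Shortest: RLR with L = 33.638004 m ≈ 33.6380 m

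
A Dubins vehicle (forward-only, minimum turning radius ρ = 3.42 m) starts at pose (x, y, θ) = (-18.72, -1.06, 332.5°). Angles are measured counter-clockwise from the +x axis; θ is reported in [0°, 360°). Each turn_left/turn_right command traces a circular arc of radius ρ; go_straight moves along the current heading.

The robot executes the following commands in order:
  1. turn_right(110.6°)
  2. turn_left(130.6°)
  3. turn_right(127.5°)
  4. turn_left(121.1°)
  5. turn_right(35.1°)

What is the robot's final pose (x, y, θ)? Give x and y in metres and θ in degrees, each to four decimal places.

set_pose: (x, y, θ) = (-18.7200, -1.0600, 332.5000°), ρ = 3.42
turn_right(110.6°): centre at ρ to the right, rotate −110.6° → (-18.0152, -6.6391, 221.9000°)
turn_left(130.6°): centre at ρ to the left, rotate +130.6° → (-16.1776, -12.5754, 352.5000°)
turn_right(127.5°): centre at ρ to the right, rotate −127.5° → (-14.2057, -18.3845, 225.0000°)
turn_left(121.1°): centre at ρ to the left, rotate +121.1° → (-12.6090, -24.1226, 346.1000°)
turn_right(35.1°): centre at ρ to the right, rotate −35.1° → (-10.8494, -25.1987, 311.0000°)

(-10.8494, -25.1987, 311.0000°)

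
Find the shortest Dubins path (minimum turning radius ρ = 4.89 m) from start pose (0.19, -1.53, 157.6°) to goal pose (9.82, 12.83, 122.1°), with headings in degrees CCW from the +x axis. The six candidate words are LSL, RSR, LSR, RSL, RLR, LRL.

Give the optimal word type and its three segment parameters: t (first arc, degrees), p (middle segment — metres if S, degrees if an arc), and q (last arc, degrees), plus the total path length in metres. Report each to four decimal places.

Let ψ = atan2(Δy, Δx) = atan2(14.36, 9.63) = 56.1537° be the start→goal bearing.
Normalize: d = |goal − start| / ρ = 17.290069/4.89 = 3.535802, α = (θ_start − ψ) mod 360° = 101.4463° = 1.770572 rad, β = (θ_goal − ψ) mod 360° = 65.9463° = 1.150980 rad.
Common terms: sin α = 0.980111, cos α = -0.198450, sin β = 0.913164, cos β = 0.407592, cos(α−β) = 0.814116, d² = 12.501892. Work in radians in the unit-radius frame; every candidate has L = ρ·(t + p + q).
LSL: p² = 2 + d² − 2cos(α−β) + 2d(sin α − sin β) = 13.347085; p = √p² = 3.653366; φ = atan2(cos β − cos α, d + sin α − sin β) = 0.166656 rad; t = (φ − α) mod 2π = 4.679269 rad, q = (β − φ) mod 2π = 0.984324 rad → L = 4.89·(4.679269 + 3.653366 + 0.984324) = 4.89·9.316960 = 45.559933 m
RSR: p² = 2 + d² − 2cos(α−β) + 2d(sin β − sin α) = 12.400238; p = √p² = 3.521397; φ = atan2(cos α − cos β, d − sin α + sin β) = -0.172964 rad; t = (α − φ) mod 2π = 1.943536 rad, q = (φ − β) mod 2π = 4.959241 rad → L = 4.89·(1.943536 + 3.521397 + 4.959241) = 4.89·10.424174 = 50.974212 m
LSR: p² = d² − 2 + 2cos(α−β) + 2d(sin α + sin β) = 25.518613; p = √p² = 5.051595; φ = atan2(−cos α − cos β, d + sin α + sin β) − atan2(−2, p) = 0.338476 rad; t = (φ − α) mod 2π = 4.851089 rad, q = (φ − β) mod 2π = 5.470681 rad → L = 4.89·(4.851089 + 5.051595 + 5.470681) = 4.89·15.373365 = 75.175754 m
RSL: p² = d² − 2 + 2cos(α−β) − 2d(sin α + sin β) = -1.258366 < 0 → infeasible
RLR: c = (6 − d² + 2cos(α−β) + 2d(sin α − sin β))/8 = -0.550030; p = 2π − arccos c = 4.129989 rad; φ = atan2(cos α − cos β, d − sin α + sin β) = -0.172964 rad; t = (α − φ + p/2) mod 2π = 4.008531 rad, q = (α − β − t + p) mod 2π = 0.741050 rad → L = 4.89·(4.008531 + 4.129989 + 0.741050) = 4.89·8.879570 = 43.421099 m
LRL: c = (6 − d² + 2cos(α−β) − 2d(sin α − sin β))/8 = -0.668386; p = 2π − arccos c = 3.980353 rad; φ = atan2(cos β − cos α, d + sin α − sin β) = 0.166656 rad; t = (φ − α + p/2) mod 2π = 0.386261 rad, q = (β − α − t + p) mod 2π = 2.974500 rad → L = 4.89·(0.386261 + 3.980353 + 2.974500) = 4.89·7.341114 = 35.898045 m
Shortest: LRL with L = 35.898045 m ≈ 35.8980 m
Convert LRL to answer units (arcs ×180/π): t = 0.386261·180/π = 22.1311°, p = 3.980353·180/π = 228.0574°, q = 2.974500·180/π = 170.4263°, L = 35.8980 m.

LRL: t = 22.1311°, p = 228.0574°, q = 170.4263°, L = 35.8980 m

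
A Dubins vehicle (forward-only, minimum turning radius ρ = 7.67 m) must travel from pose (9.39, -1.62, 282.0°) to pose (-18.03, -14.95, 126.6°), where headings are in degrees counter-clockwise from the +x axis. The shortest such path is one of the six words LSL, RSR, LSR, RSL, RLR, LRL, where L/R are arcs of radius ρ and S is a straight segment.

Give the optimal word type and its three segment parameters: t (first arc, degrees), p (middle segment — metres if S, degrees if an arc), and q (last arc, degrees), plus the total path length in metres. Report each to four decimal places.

Let ψ = atan2(Δy, Δx) = atan2(-13.33, -27.42) = -154.0737° be the start→goal bearing.
Normalize: d = |goal − start| / ρ = 30.488445/7.67 = 3.975025, α = (θ_start − ψ) mod 360° = 76.0737° = 1.327736 rad, β = (θ_goal − ψ) mod 360° = 280.6737° = 4.898680 rad.
Common terms: sin α = 0.970606, cos α = 0.240674, sin β = -0.982698, cos β = 0.185215, cos(α−β) = -0.909236, d² = 15.800827. Work in radians in the unit-radius frame; every candidate has L = ρ·(t + p + q).
LSL: p² = 2 + d² − 2cos(α−β) + 2d(sin α − sin β) = 35.148166; p = √p² = 5.928589; φ = atan2(cos β − cos α, d + sin α − sin β) = -0.009355 rad; t = (φ − α) mod 2π = 4.946094 rad, q = (β − φ) mod 2π = 4.908035 rad → L = 7.67·(4.946094 + 5.928589 + 4.908035) = 7.67·15.782718 = 121.053446 m
RSR: p² = 2 + d² − 2cos(α−β) + 2d(sin β − sin α) = 4.090433; p = √p² = 2.022482; φ = atan2(cos α − cos β, d − sin α + sin β) = 0.027424 rad; t = (α − φ) mod 2π = 1.300312 rad, q = (φ − β) mod 2π = 1.411930 rad → L = 7.67·(1.300312 + 2.022482 + 1.411930) = 7.67·4.734724 = 36.315330 m
LSR: p² = d² − 2 + 2cos(α−β) + 2d(sin α + sin β) = 11.886224; p = √p² = 3.447640; φ = atan2(−cos α − cos β, d + sin α + sin β) − atan2(−2, p) = 0.418607 rad; t = (φ − α) mod 2π = 5.374055 rad, q = (φ − β) mod 2π = 1.803112 rad → L = 7.67·(5.374055 + 3.447640 + 1.803112) = 7.67·10.624808 = 81.492275 m
RSL: p² = d² − 2 + 2cos(α−β) − 2d(sin α + sin β) = 12.078486; p = √p² = 3.475412; φ = atan2(cos α + cos β, d − sin α − sin β) − atan2(2, p) = -0.415776 rad; t = (α − φ) mod 2π = 1.743512 rad, q = (β − φ) mod 2π = 5.314456 rad → L = 7.67·(1.743512 + 3.475412 + 5.314456) = 7.67·10.533379 = 80.791020 m
RLR: c = (6 − d² + 2cos(α−β) + 2d(sin α − sin β))/8 = 0.488696; p = 2π − arccos c = 5.222983 rad; φ = atan2(cos α − cos β, d − sin α + sin β) = 0.027424 rad; t = (α − φ + p/2) mod 2π = 3.911804 rad, q = (α − β − t + p) mod 2π = 4.023421 rad → L = 7.67·(3.911804 + 5.222983 + 4.023421) = 7.67·13.158208 = 100.923457 m
LRL: c = (6 − d² + 2cos(α−β) − 2d(sin α − sin β))/8 = -3.393521, |c| > 1 → infeasible
Shortest: RSR with L = 36.315330 m ≈ 36.3153 m
Convert RSR to answer units (arcs ×180/π): t = 1.300312·180/π = 74.5024°, p = ρ·p = 7.67·2.022482 = 15.5124 m, q = 1.411930·180/π = 80.8976°, L = 36.3153 m.

RSR: t = 74.5024°, p = 15.5124 m, q = 80.8976°, L = 36.3153 m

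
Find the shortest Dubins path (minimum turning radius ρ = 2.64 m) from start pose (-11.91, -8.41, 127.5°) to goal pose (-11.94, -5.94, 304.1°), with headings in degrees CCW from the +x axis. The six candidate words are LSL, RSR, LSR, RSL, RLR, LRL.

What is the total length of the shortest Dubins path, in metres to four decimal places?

Let ψ = atan2(Δy, Δx) = atan2(2.47, -0.03) = 90.6959° be the start→goal bearing.
Normalize: d = |goal − start| / ρ = 2.470182/2.64 = 0.935675, α = (θ_start − ψ) mod 360° = 36.8041° = 0.642353 rad, β = (θ_goal − ψ) mod 360° = 213.4041° = 3.724605 rad.
Common terms: sin α = 0.599081, cos α = 0.800688, sin β = -0.550541, cos β = -0.834808, cos(α−β) = -0.998240, d² = 0.875488. Work in radians in the unit-radius frame; every candidate has L = ρ·(t + p + q).
LSL: p² = 2 + d² − 2cos(α−β) + 2d(sin α − sin β) = 7.023313; p = √p² = 2.650153; φ = atan2(cos β − cos α, d + sin α − sin β) = -0.665093 rad; t = (φ − α) mod 2π = 4.975739 rad, q = (β − φ) mod 2π = 4.389698 rad → L = 2.64·(4.975739 + 2.650153 + 4.389698) = 2.64·12.015590 = 31.721158 m
RSR: p² = 2 + d² − 2cos(α−β) + 2d(sin β − sin α) = 2.720622; p = √p² = 1.649431; φ = atan2(cos α − cos β, d − sin α + sin β) = 1.700873 rad; t = (α − φ) mod 2π = 5.224666 rad, q = (φ − β) mod 2π = 4.259453 rad → L = 2.64·(5.224666 + 1.649431 + 4.259453) = 2.64·11.133550 = 29.392572 m
LSR: p² = d² − 2 + 2cos(α−β) + 2d(sin α + sin β) = -3.030156 < 0 → infeasible
RSL: p² = d² − 2 + 2cos(α−β) − 2d(sin α + sin β) = -3.211828 < 0 → infeasible
RLR: c = (6 − d² + 2cos(α−β) + 2d(sin α − sin β))/8 = 0.659922; p = 2π − arccos c = 5.433104 rad; φ = atan2(cos α − cos β, d − sin α + sin β) = 1.700873 rad; t = (α − φ + p/2) mod 2π = 1.658033 rad, q = (α − β − t + p) mod 2π = 0.692820 rad → L = 2.64·(1.658033 + 5.433104 + 0.692820) = 2.64·7.783957 = 20.549647 m
LRL: c = (6 − d² + 2cos(α−β) − 2d(sin α − sin β))/8 = 0.122086; p = 2π − arccos c = 4.834780 rad; φ = atan2(cos β − cos α, d + sin α − sin β) = -0.665093 rad; t = (φ − α + p/2) mod 2π = 1.109943 rad, q = (β − α − t + p) mod 2π = 0.523903 rad → L = 2.64·(1.109943 + 4.834780 + 0.523903) = 2.64·6.468626 = 17.077174 m
Shortest: LRL with L = 17.077174 m ≈ 17.0772 m

17.0772 m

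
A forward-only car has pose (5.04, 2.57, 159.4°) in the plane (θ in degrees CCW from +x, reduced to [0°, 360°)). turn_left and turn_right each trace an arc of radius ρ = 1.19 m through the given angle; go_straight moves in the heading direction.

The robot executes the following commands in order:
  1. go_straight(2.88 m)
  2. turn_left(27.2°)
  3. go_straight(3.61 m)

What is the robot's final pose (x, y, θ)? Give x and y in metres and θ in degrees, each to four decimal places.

(-1.7974, 3.2366, 186.6000°)

set_pose: (x, y, θ) = (5.0400, 2.5700, 159.4000°), ρ = 1.19
go_straight(2.88): x += 2.88·cos θ, y += 2.88·sin θ → (2.3441, 3.5833, 159.4000°)
turn_left(27.2°): centre at ρ to the left, rotate +27.2° → (1.7887, 3.6515, 186.6000°)
go_straight(3.61): x += 3.61·cos θ, y += 3.61·sin θ → (-1.7974, 3.2366, 186.6000°)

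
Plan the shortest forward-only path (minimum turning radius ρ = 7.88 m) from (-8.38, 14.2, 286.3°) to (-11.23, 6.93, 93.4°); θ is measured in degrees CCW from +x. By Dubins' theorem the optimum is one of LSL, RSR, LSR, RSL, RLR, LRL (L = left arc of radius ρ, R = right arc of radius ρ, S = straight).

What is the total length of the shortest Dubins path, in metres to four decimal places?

Let ψ = atan2(Δy, Δx) = atan2(-7.27, -2.85) = -111.4063° be the start→goal bearing.
Normalize: d = |goal − start| / ρ = 7.808675/7.88 = 0.990949, α = (θ_start − ψ) mod 360° = 37.7063° = 0.658099 rad, β = (θ_goal − ψ) mod 360° = 204.8063° = 3.574544 rad.
Common terms: sin α = 0.611614, cos α = 0.791157, sin β = -0.419551, cos β = -0.907732, cos(α−β) = -0.974761, d² = 0.981979. Work in radians in the unit-radius frame; every candidate has L = ρ·(t + p + q).
LSL: p² = 2 + d² − 2cos(α−β) + 2d(sin α − sin β) = 6.975165; p = √p² = 2.641054; φ = atan2(cos β − cos α, d + sin α − sin β) = -0.698750 rad; t = (φ − α) mod 2π = 4.926336 rad, q = (β − φ) mod 2π = 4.273294 rad → L = 7.88·(4.926336 + 2.641054 + 4.273294) = 7.88·11.840684 = 93.304591 m
RSR: p² = 2 + d² − 2cos(α−β) + 2d(sin β − sin α) = 2.887838; p = √p² = 1.699364; φ = atan2(cos α − cos β, d − sin α + sin β) = 1.594464 rad; t = (α − φ) mod 2π = 5.346820 rad, q = (φ − β) mod 2π = 4.303106 rad → L = 7.88·(5.346820 + 1.699364 + 4.303106) = 7.88·11.349290 = 89.432401 m
LSR: p² = d² − 2 + 2cos(α−β) + 2d(sin α + sin β) = -2.586896 < 0 → infeasible
RSL: p² = d² − 2 + 2cos(α−β) − 2d(sin α + sin β) = -3.348191 < 0 → infeasible
RLR: c = (6 − d² + 2cos(α−β) + 2d(sin α − sin β))/8 = 0.639020; p = 2π − arccos c = 5.405613 rad; φ = atan2(cos α − cos β, d − sin α + sin β) = 1.594464 rad; t = (α − φ + p/2) mod 2π = 1.766441 rad, q = (α − β − t + p) mod 2π = 0.722727 rad → L = 7.88·(1.766441 + 5.405613 + 0.722727) = 7.88·7.894780 = 62.210869 m
LRL: c = (6 − d² + 2cos(α−β) − 2d(sin α − sin β))/8 = 0.128104; p = 2π − arccos c = 4.840846 rad; φ = atan2(cos β − cos α, d + sin α − sin β) = -0.698750 rad; t = (φ − α + p/2) mod 2π = 1.063574 rad, q = (β − α − t + p) mod 2π = 0.410532 rad → L = 7.88·(1.063574 + 4.840846 + 0.410532) = 7.88·6.314953 = 49.761827 m
Shortest: LRL with L = 49.761827 m ≈ 49.7618 m

49.7618 m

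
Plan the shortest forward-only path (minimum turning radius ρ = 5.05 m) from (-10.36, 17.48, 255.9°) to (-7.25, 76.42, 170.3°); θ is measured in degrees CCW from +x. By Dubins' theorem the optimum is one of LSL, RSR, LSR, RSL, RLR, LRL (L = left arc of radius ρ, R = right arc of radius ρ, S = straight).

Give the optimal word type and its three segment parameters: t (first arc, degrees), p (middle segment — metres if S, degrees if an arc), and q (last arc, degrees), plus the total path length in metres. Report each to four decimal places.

Let ψ = atan2(Δy, Δx) = atan2(58.94, 3.11) = 86.9796° be the start→goal bearing.
Normalize: d = |goal − start| / ρ = 59.021993/5.05 = 11.687523, α = (θ_start − ψ) mod 360° = 168.9204° = 2.948218 rad, β = (θ_goal − ψ) mod 360° = 83.3204° = 1.454216 rad.
Common terms: sin α = 0.192172, cos α = -0.981361, sin β = 0.993212, cos β = 0.116316, cos(α−β) = 0.076719, d² = 136.598204. Work in radians in the unit-radius frame; every candidate has L = ρ·(t + p + q).
LSL: p² = 2 + d² − 2cos(α−β) + 2d(sin α − sin β) = 119.720411; p = √p² = 10.941682; φ = atan2(cos β − cos α, d + sin α − sin β) = 0.100490 rad; t = (φ − α) mod 2π = 3.435457 rad, q = (β − φ) mod 2π = 1.353726 rad → L = 5.05·(3.435457 + 10.941682 + 1.353726) = 5.05·15.730866 = 79.440872 m
RSR: p² = 2 + d² − 2cos(α−β) + 2d(sin β − sin α) = 157.169122; p = √p² = 12.536711; φ = atan2(cos α − cos β, d − sin α + sin β) = -0.087669 rad; t = (α − φ) mod 2π = 3.035887 rad, q = (φ − β) mod 2π = 4.741300 rad → L = 5.05·(3.035887 + 12.536711 + 4.741300) = 5.05·20.313898 = 102.585185 m
LSR: p² = d² − 2 + 2cos(α−β) + 2d(sin α + sin β) = 162.460051; p = √p² = 12.745982; φ = atan2(−cos α − cos β, d + sin α + sin β) − atan2(−2, p) = 0.222741 rad; t = (φ − α) mod 2π = 3.557709 rad, q = (φ − β) mod 2π = 5.051710 rad → L = 5.05·(3.557709 + 12.745982 + 5.051710) = 5.05·21.355401 = 107.844773 m
RSL: p² = d² − 2 + 2cos(α−β) − 2d(sin α + sin β) = 107.043234; p = √p² = 10.346170; φ = atan2(cos α + cos β, d − sin α − sin β) − atan2(2, p) = -0.273136 rad; t = (α − φ) mod 2π = 3.221354 rad, q = (β − φ) mod 2π = 1.727352 rad → L = 5.05·(3.221354 + 10.346170 + 1.727352) = 5.05·15.294876 = 77.239122 m
RLR: c = (6 − d² + 2cos(α−β) + 2d(sin α − sin β))/8 = -18.646140, |c| > 1 → infeasible
LRL: c = (6 − d² + 2cos(α−β) − 2d(sin α − sin β))/8 = -13.965051, |c| > 1 → infeasible
Shortest: RSL with L = 77.239122 m ≈ 77.2391 m
Convert RSL to answer units (arcs ×180/π): t = 3.221354·180/π = 184.5700°, p = ρ·p = 5.05·10.346170 = 52.2482 m, q = 1.727352·180/π = 98.9700°, L = 77.2391 m.

RSL: t = 184.5700°, p = 52.2482 m, q = 98.9700°, L = 77.2391 m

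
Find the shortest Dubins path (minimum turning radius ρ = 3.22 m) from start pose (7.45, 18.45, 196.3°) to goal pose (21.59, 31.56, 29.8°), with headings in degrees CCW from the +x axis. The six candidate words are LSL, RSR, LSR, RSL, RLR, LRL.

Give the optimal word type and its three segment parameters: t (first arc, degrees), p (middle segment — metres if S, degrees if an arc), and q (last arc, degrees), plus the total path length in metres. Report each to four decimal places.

RSL: t = 172.9634°, p = 17.4196 m, q = 6.4634°, L = 27.5033 m

Let ψ = atan2(Δy, Δx) = atan2(13.11, 14.14) = 42.8354° be the start→goal bearing.
Normalize: d = |goal − start| / ρ = 19.282419/3.22 = 5.988329, α = (θ_start − ψ) mod 360° = 153.4646° = 2.678463 rad, β = (θ_goal − ψ) mod 360° = 346.9646° = 6.055675 rad.
Common terms: sin α = 0.446750, cos α = -0.894659, sin β = -0.225552, cos β = 0.974231, cos(α−β) = -0.972370, d² = 35.860084. Work in radians in the unit-radius frame; every candidate has L = ρ·(t + p + q).
LSL: p² = 2 + d² − 2cos(α−β) + 2d(sin α − sin β) = 47.856758; p = √p² = 6.917858; φ = atan2(cos β − cos α, d + sin α − sin β) = 0.273553 rad; t = (φ − α) mod 2π = 3.878275 rad, q = (β − φ) mod 2π = 5.782122 rad → L = 3.22·(3.878275 + 6.917858 + 5.782122) = 3.22·16.578255 = 53.381982 m
RSR: p² = 2 + d² − 2cos(α−β) + 2d(sin β − sin α) = 31.752891; p = √p² = 5.634970; φ = atan2(cos α − cos β, d − sin α + sin β) = -0.338062 rad; t = (α − φ) mod 2π = 3.016525 rad, q = (φ − β) mod 2π = 6.172633 rad → L = 3.22·(3.016525 + 5.634970 + 6.172633) = 3.22·14.824129 = 47.733695 m
LSR: p² = d² − 2 + 2cos(α−β) + 2d(sin α + sin β) = 34.564554; p = √p² = 5.879163; φ = atan2(−cos α − cos β, d + sin α + sin β) − atan2(−2, p) = 0.315090 rad; t = (φ − α) mod 2π = 3.919812 rad, q = (φ − β) mod 2π = 0.542600 rad → L = 3.22·(3.919812 + 5.879163 + 0.542600) = 3.22·10.341575 = 33.299870 m
RSL: p² = d² − 2 + 2cos(α−β) − 2d(sin α + sin β) = 29.266135; p = √p² = 5.409818; φ = atan2(cos α + cos β, d − sin α − sin β) − atan2(2, p) = -0.340318 rad; t = (α − φ) mod 2π = 3.018781 rad, q = (β − φ) mod 2π = 0.112808 rad → L = 3.22·(3.018781 + 5.409818 + 0.112808) = 3.22·8.541407 = 27.503332 m
RLR: c = (6 − d² + 2cos(α−β) + 2d(sin α − sin β))/8 = -2.969111, |c| > 1 → infeasible
LRL: c = (6 − d² + 2cos(α−β) − 2d(sin α − sin β))/8 = -4.982095, |c| > 1 → infeasible
Shortest: RSL with L = 27.503332 m ≈ 27.5033 m
Convert RSL to answer units (arcs ×180/π): t = 3.018781·180/π = 172.9634°, p = ρ·p = 3.22·5.409818 = 17.4196 m, q = 0.112808·180/π = 6.4634°, L = 27.5033 m.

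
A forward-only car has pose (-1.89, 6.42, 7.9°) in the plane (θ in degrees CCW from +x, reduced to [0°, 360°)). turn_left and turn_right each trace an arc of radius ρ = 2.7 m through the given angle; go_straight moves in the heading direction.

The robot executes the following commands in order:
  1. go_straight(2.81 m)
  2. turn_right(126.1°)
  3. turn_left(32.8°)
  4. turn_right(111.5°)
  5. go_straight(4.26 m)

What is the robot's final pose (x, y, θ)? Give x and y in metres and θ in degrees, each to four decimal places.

set_pose: (x, y, θ) = (-1.8900, 6.4200, 7.9000°), ρ = 2.7
go_straight(2.81): x += 2.81·cos θ, y += 2.81·sin θ → (0.8933, 6.8062, 7.9000°)
turn_right(126.1°): centre at ρ to the right, rotate −126.1° → (3.6440, 2.8560, -118.2000° ≡ 241.8000°)
turn_left(32.8°): centre at ρ to the left, rotate +32.8° → (3.3322, 1.3635, 274.6000°)
turn_right(111.5°): centre at ρ to the right, rotate −111.5° → (-0.1440, -1.4364, 163.1000°)
go_straight(4.26): x += 4.26·cos θ, y += 4.26·sin θ → (-4.2201, -0.1980, 163.1000°)

(-4.2201, -0.1980, 163.1000°)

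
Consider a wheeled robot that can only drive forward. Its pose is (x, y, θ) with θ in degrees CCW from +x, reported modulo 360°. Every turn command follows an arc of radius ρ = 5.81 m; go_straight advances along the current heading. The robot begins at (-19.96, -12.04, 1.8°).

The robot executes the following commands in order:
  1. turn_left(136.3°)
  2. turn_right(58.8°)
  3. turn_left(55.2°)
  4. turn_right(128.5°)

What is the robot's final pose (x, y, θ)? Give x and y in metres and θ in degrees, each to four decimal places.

set_pose: (x, y, θ) = (-19.9600, -12.0400, 1.8000°), ρ = 5.81
turn_left(136.3°): centre at ρ to the left, rotate +136.3° → (-16.2624, -1.9084, 138.1000°)
turn_right(58.8°): centre at ρ to the right, rotate −58.8° → (-18.0913, 3.4948, 79.3000°)
turn_left(55.2°): centre at ρ to the left, rotate +55.2° → (-19.6563, 8.6458, 134.5000°)
turn_right(128.5°): centre at ρ to the right, rotate −128.5° → (-16.1196, 18.4962, 6.0000°)

(-16.1196, 18.4962, 6.0000°)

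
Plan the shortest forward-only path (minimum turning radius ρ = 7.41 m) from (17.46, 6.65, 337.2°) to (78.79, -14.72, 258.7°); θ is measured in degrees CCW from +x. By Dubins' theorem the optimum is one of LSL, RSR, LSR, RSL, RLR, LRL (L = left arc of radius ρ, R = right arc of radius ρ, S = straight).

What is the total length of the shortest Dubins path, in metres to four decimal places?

68.5852 m

Let ψ = atan2(Δy, Δx) = atan2(-21.37, 61.33) = -19.2105° be the start→goal bearing.
Normalize: d = |goal − start| / ρ = 64.946484/7.41 = 8.764708, α = (θ_start − ψ) mod 360° = 356.4105° = 6.220537 rad, β = (θ_goal − ψ) mod 360° = 277.9105° = 4.850454 rad.
Common terms: sin α = -0.062607, cos α = 0.998038, sin β = -0.990484, cos β = 0.137627, cos(α−β) = 0.199368, d² = 76.820101. Work in radians in the unit-radius frame; every candidate has L = ρ·(t + p + q).
LSL: p² = 2 + d² − 2cos(α−β) + 2d(sin α − sin β) = 94.686507; p = √p² = 9.730699; φ = atan2(cos β − cos α, d + sin α − sin β) = -0.088538 rad; t = (φ − α) mod 2π = 6.257295 rad, q = (β − φ) mod 2π = 4.938992 rad → L = 7.41·(6.257295 + 9.730699 + 4.938992) = 7.41·20.926986 = 155.068969 m
RSR: p² = 2 + d² − 2cos(α−β) + 2d(sin β − sin α) = 62.156223; p = √p² = 7.883922; φ = atan2(cos α − cos β, d − sin α + sin β) = 0.109353 rad; t = (α − φ) mod 2π = 6.111184 rad, q = (φ − β) mod 2π = 1.542084 rad → L = 7.41·(6.111184 + 7.883922 + 1.542084) = 7.41·15.537191 = 115.130582 m
LSR: p² = d² − 2 + 2cos(α−β) + 2d(sin α + sin β) = 56.758761; p = √p² = 7.533841; φ = atan2(−cos α − cos β, d + sin α + sin β) − atan2(−2, p) = 0.113268 rad; t = (φ − α) mod 2π = 0.175916 rad, q = (φ − β) mod 2π = 1.546000 rad → L = 7.41·(0.175916 + 7.533841 + 1.546000) = 7.41·9.255757 = 68.585157 m
RSL: p² = d² − 2 + 2cos(α−β) − 2d(sin α + sin β) = 93.678913; p = √p² = 9.678787; φ = atan2(cos α + cos β, d − sin α − sin β) − atan2(2, p) = -0.088607 rad; t = (α − φ) mod 2π = 0.025959 rad, q = (β − φ) mod 2π = 4.939061 rad → L = 7.41·(0.025959 + 9.678787 + 4.939061) = 7.41·14.643807 = 108.510609 m
RLR: c = (6 − d² + 2cos(α−β) + 2d(sin α − sin β))/8 = -6.769528, |c| > 1 → infeasible
LRL: c = (6 − d² + 2cos(α−β) − 2d(sin α − sin β))/8 = -10.835813, |c| > 1 → infeasible
Shortest: LSR with L = 68.585157 m ≈ 68.5852 m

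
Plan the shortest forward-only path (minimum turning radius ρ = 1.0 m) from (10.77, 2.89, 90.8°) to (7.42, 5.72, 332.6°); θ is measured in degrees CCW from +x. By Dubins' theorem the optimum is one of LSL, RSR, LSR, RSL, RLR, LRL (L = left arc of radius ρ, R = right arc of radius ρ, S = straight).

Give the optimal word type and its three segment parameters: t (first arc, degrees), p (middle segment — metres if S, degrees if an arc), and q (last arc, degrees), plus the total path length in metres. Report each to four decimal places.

LSR: t = 90.0990°, p = 2.7793 m, q = 208.2990°, L = 7.9873 m

Let ψ = atan2(Δy, Δx) = atan2(2.83, -3.35) = 139.8097° be the start→goal bearing.
Normalize: d = |goal − start| / ρ = 4.385362/1.0 = 4.385362, α = (θ_start − ψ) mod 360° = 310.9903° = 5.427805 rad, β = (θ_goal − ψ) mod 360° = 192.7903° = 3.364826 rad.
Common terms: sin α = -0.754820, cos α = 0.655932, sin β = -0.221384, cos β = -0.975187, cos(α−β) = -0.472551, d² = 19.231400. Work in radians in the unit-radius frame; every candidate has L = ρ·(t + p + q).
LSL: p² = 2 + d² − 2cos(α−β) + 2d(sin α − sin β) = 17.497877; p = √p² = 4.183046; φ = atan2(cos β − cos α, d + sin α − sin β) = -0.400562 rad; t = (φ − α) mod 2π = 0.454819 rad, q = (β − φ) mod 2π = 3.765388 rad → L = 1.0·(0.454819 + 4.183046 + 3.765388) = 1.0·8.403253 = 8.403253 m
RSR: p² = 2 + d² − 2cos(α−β) + 2d(sin β − sin α) = 26.855126; p = √p² = 5.182193; φ = atan2(cos α − cos β, d − sin α + sin β) = 0.320198 rad; t = (α − φ) mod 2π = 5.107607 rad, q = (φ − β) mod 2π = 3.238557 rad → L = 1.0·(5.107607 + 5.182193 + 3.238557) = 1.0·13.528358 = 13.528358 m
LSR: p² = d² − 2 + 2cos(α−β) + 2d(sin α + sin β) = 7.724281; p = √p² = 2.779259; φ = atan2(−cos α − cos β, d + sin α + sin β) − atan2(−2, p) = 0.717144 rad; t = (φ − α) mod 2π = 1.572524 rad, q = (φ − β) mod 2π = 3.635504 rad → L = 1.0·(1.572524 + 2.779259 + 3.635504) = 1.0·7.987287 = 7.987287 m
RSL: p² = d² − 2 + 2cos(α−β) − 2d(sin α + sin β) = 24.848316; p = √p² = 4.984809; φ = atan2(cos α + cos β, d − sin α − sin β) − atan2(2, p) = -0.441032 rad; t = (α − φ) mod 2π = 5.868837 rad, q = (β − φ) mod 2π = 3.805858 rad → L = 1.0·(5.868837 + 4.984809 + 3.805858) = 1.0·14.659503 = 14.659503 m
RLR: c = (6 − d² + 2cos(α−β) + 2d(sin α − sin β))/8 = -2.356891, |c| > 1 → infeasible
LRL: c = (6 − d² + 2cos(α−β) − 2d(sin α − sin β))/8 = -1.187235, |c| > 1 → infeasible
Shortest: LSR with L = 7.987287 m ≈ 7.9873 m
Convert LSR to answer units (arcs ×180/π): t = 1.572524·180/π = 90.0990°, p = ρ·p = 1.0·2.779259 = 2.7793 m, q = 3.635504·180/π = 208.2990°, L = 7.9873 m.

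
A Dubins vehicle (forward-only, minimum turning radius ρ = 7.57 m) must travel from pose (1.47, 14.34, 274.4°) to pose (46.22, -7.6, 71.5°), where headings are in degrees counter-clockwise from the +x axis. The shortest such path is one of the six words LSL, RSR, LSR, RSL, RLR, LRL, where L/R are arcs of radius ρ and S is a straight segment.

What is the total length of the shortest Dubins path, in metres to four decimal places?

Let ψ = atan2(Δy, Δx) = atan2(-21.94, 44.75) = -26.1178° be the start→goal bearing.
Normalize: d = |goal − start| / ρ = 49.839002/7.57 = 6.583752, α = (θ_start − ψ) mod 360° = 300.5178° = 5.245024 rad, β = (θ_goal − ψ) mod 360° = 97.6178° = 1.703751 rad.
Common terms: sin α = -0.861472, cos α = 0.507805, sin β = 0.991175, cos β = -0.132564, cos(α−β) = -0.921185, d² = 43.345789. Work in radians in the unit-radius frame; every candidate has L = ρ·(t + p + q).
LSL: p² = 2 + d² − 2cos(α−β) + 2d(sin α − sin β) = 22.793432; p = √p² = 4.774247; φ = atan2(cos β − cos α, d + sin α − sin β) = -0.134535 rad; t = (φ − α) mod 2π = 0.903626 rad, q = (β − φ) mod 2π = 1.838287 rad → L = 7.57·(0.903626 + 4.774247 + 1.838287) = 7.57·7.516159 = 56.897324 m
RSR: p² = 2 + d² − 2cos(α−β) + 2d(sin β − sin α) = 71.582887; p = √p² = 8.460667; φ = atan2(cos α − cos β, d − sin α + sin β) = 0.075760 rad; t = (α − φ) mod 2π = 5.169264 rad, q = (φ − β) mod 2π = 4.655194 rad → L = 7.57·(5.169264 + 8.460667 + 4.655194) = 7.57·18.285125 = 138.418399 m
LSR: p² = d² − 2 + 2cos(α−β) + 2d(sin α + sin β) = 41.211279; p = √p² = 6.419601; φ = atan2(−cos α − cos β, d + sin α + sin β) − atan2(−2, p) = 0.246179 rad; t = (φ − α) mod 2π = 1.284340 rad, q = (φ − β) mod 2π = 4.825613 rad → L = 7.57·(1.284340 + 6.419601 + 4.825613) = 7.57·12.529555 = 94.848732 m
RSL: p² = d² − 2 + 2cos(α−β) − 2d(sin α + sin β) = 37.795557; p = √p² = 6.147809; φ = atan2(cos α + cos β, d − sin α − sin β) − atan2(2, p) = -0.256445 rad; t = (α − φ) mod 2π = 5.501470 rad, q = (β − φ) mod 2π = 1.960197 rad → L = 7.57·(5.501470 + 6.147809 + 1.960197) = 7.57·13.609476 = 103.023730 m
RLR: c = (6 − d² + 2cos(α−β) + 2d(sin α − sin β))/8 = -7.947861, |c| > 1 → infeasible
LRL: c = (6 − d² + 2cos(α−β) − 2d(sin α − sin β))/8 = -1.849179, |c| > 1 → infeasible
Shortest: LSL with L = 56.897324 m ≈ 56.8973 m

56.8973 m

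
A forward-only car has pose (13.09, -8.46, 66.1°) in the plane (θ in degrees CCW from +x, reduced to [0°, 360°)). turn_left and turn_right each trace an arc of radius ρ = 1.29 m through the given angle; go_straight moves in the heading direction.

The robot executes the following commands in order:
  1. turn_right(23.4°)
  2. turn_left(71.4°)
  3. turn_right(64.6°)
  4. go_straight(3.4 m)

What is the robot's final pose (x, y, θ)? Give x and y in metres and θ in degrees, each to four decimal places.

set_pose: (x, y, θ) = (13.0900, -8.4600, 66.1000°), ρ = 1.29
turn_right(23.4°): centre at ρ to the right, rotate −23.4° → (13.3946, -8.0346, 42.7000°)
turn_left(71.4°): centre at ρ to the left, rotate +71.4° → (13.6973, -6.5598, 114.1000°)
turn_right(64.6°): centre at ρ to the right, rotate −64.6° → (13.8939, -5.1953, 49.5000°)
go_straight(3.4): x += 3.4·cos θ, y += 3.4·sin θ → (16.1020, -2.6099, 49.5000°)

(16.1020, -2.6099, 49.5000°)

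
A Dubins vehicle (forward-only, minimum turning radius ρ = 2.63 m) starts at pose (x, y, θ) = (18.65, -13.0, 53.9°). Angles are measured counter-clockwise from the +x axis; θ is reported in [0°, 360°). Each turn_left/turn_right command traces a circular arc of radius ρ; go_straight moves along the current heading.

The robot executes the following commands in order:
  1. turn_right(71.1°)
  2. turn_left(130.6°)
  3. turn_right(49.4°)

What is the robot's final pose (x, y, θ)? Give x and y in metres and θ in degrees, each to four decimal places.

set_pose: (x, y, θ) = (18.6500, -13.0000, 53.9000°), ρ = 2.63
turn_right(71.1°): centre at ρ to the right, rotate −71.1° → (21.5527, -12.0372, -17.2000° ≡ 342.8000°)
turn_left(130.6°): centre at ρ to the left, rotate +130.6° → (24.7441, -8.4803, 473.4000° ≡ 113.4000°)
turn_right(49.4°): centre at ρ to the right, rotate −49.4° → (24.7940, -6.2829, 64.0000°)

(24.7940, -6.2829, 64.0000°)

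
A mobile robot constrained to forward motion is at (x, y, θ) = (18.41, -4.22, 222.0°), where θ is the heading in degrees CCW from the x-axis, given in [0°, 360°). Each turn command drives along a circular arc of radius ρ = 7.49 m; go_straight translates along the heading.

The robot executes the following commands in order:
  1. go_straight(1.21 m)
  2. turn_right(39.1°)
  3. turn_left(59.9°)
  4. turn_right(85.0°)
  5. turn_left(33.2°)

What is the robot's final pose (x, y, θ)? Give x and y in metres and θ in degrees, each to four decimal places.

set_pose: (x, y, θ) = (18.4100, -4.2200, 222.0000°), ρ = 7.49
go_straight(1.21): x += 1.21·cos θ, y += 1.21·sin θ → (17.5108, -5.0296, 222.0000°)
turn_right(39.1°): centre at ρ to the right, rotate −39.1° → (12.8779, -6.9439, 182.9000°)
turn_left(59.9°): centre at ρ to the left, rotate +59.9° → (6.5952, -11.0006, 242.8000°)
turn_right(85.0°): centre at ρ to the right, rotate −85.0° → (-2.8966, -14.5118, 157.8000°)
turn_left(33.2°): centre at ρ to the left, rotate +33.2° → (-7.1558, -14.0941, 191.0000°)

(-7.1558, -14.0941, 191.0000°)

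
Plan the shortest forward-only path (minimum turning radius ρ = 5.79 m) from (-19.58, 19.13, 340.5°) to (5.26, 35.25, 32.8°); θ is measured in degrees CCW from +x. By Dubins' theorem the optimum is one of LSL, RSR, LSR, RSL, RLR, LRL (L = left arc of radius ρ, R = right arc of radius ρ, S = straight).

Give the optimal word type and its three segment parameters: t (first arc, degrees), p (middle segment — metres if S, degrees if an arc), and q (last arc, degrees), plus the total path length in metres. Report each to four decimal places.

Let ψ = atan2(Δy, Δx) = atan2(16.12, 24.84) = 32.9817° be the start→goal bearing.
Normalize: d = |goal − start| / ρ = 29.612160/5.79 = 5.114363, α = (θ_start − ψ) mod 360° = 307.5183° = 5.367207 rad, β = (θ_goal − ψ) mod 360° = 359.8183° = 6.280014 rad.
Common terms: sin α = -0.793159, cos α = 0.609015, sin β = -0.003171, cos β = 0.999995, cos(α−β) = 0.611527, d² = 26.156705. Work in radians in the unit-radius frame; every candidate has L = ρ·(t + p + q).
LSL: p² = 2 + d² − 2cos(α−β) + 2d(sin α − sin β) = 18.853084; p = √p² = 4.342014; φ = atan2(cos β − cos α, d + sin α − sin β) = 0.090168 rad; t = (φ − α) mod 2π = 1.006146 rad, q = (β − φ) mod 2π = 6.189846 rad → L = 5.79·(1.006146 + 4.342014 + 6.189846) = 5.79·11.538006 = 66.805057 m
RSR: p² = 2 + d² − 2cos(α−β) + 2d(sin β − sin α) = 35.014218; p = √p² = 5.917281; φ = atan2(cos α − cos β, d − sin α + sin β) = -0.066122 rad; t = (α − φ) mod 2π = 5.433329 rad, q = (φ − β) mod 2π = 6.220234 rad → L = 5.79·(5.433329 + 5.917281 + 6.220234) = 5.79·17.570845 = 101.735191 m
LSR: p² = d² − 2 + 2cos(α−β) + 2d(sin α + sin β) = 17.234321; p = √p² = 4.151424; φ = atan2(−cos α − cos β, d + sin α + sin β) − atan2(−2, p) = 0.092264 rad; t = (φ − α) mod 2π = 1.008242 rad, q = (φ − β) mod 2π = 0.095435 rad → L = 5.79·(1.008242 + 4.151424 + 0.095435) = 5.79·5.255101 = 30.427035 m
RSL: p² = d² − 2 + 2cos(α−β) − 2d(sin α + sin β) = 33.525198; p = √p² = 5.790095; φ = atan2(cos α + cos β, d − sin α − sin β) − atan2(2, p) = -0.066807 rad; t = (α − φ) mod 2π = 5.434014 rad, q = (β − φ) mod 2π = 0.063635 rad → L = 5.79·(5.434014 + 5.790095 + 0.063635) = 5.79·11.287744 = 65.356037 m
RLR: c = (6 − d² + 2cos(α−β) + 2d(sin α − sin β))/8 = -3.376777, |c| > 1 → infeasible
LRL: c = (6 − d² + 2cos(α−β) − 2d(sin α − sin β))/8 = -1.356636, |c| > 1 → infeasible
Shortest: LSR with L = 30.427035 m ≈ 30.4270 m
Convert LSR to answer units (arcs ×180/π): t = 1.008242·180/π = 57.7680°, p = ρ·p = 5.79·4.151424 = 24.0367 m, q = 0.095435·180/π = 5.4680°, L = 30.4270 m.

LSR: t = 57.7680°, p = 24.0367 m, q = 5.4680°, L = 30.4270 m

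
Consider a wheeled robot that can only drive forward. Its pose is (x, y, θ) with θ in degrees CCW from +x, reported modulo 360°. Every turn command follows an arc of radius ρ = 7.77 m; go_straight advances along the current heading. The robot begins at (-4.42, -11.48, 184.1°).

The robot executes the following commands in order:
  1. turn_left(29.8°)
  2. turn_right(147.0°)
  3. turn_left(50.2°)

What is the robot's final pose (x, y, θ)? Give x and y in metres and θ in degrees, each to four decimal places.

(-19.9089, 3.3048, 117.1000°)

set_pose: (x, y, θ) = (-4.4200, -11.4800, 184.1000°), ρ = 7.77
turn_left(29.8°): centre at ρ to the left, rotate +29.8° → (-8.1981, -12.7809, 213.9000°)
turn_right(147.0°): centre at ρ to the right, rotate −147.0° → (-19.6788, -3.2833, 66.9000°)
turn_left(50.2°): centre at ρ to the left, rotate +50.2° → (-19.9089, 3.3048, 117.1000°)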